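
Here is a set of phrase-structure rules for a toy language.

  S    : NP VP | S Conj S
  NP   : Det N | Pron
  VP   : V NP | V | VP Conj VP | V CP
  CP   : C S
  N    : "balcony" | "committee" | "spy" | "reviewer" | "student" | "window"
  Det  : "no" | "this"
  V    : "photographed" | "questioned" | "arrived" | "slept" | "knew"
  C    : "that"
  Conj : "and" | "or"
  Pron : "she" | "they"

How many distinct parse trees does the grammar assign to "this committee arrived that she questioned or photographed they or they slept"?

3

Two of the 3 distinct bracketings:
[S [NP [Det this] [N committee]] [VP [V arrived] [CP [C that] [S [S [NP [Pron she]] [VP [VP [V questioned]] [Conj or] [VP [V photographed] [NP [Pron they]]]]] [Conj or] [S [NP [Pron they]] [VP [V slept]]]]]]]
[S [S [NP [Det this] [N committee]] [VP [VP [V arrived] [CP [C that] [S [NP [Pron she]] [VP [V questioned]]]]] [Conj or] [VP [V photographed] [NP [Pron they]]]]] [Conj or] [S [NP [Pron they]] [VP [V slept]]]]
The trees differ in how a recursive rule is bracketed over the same span.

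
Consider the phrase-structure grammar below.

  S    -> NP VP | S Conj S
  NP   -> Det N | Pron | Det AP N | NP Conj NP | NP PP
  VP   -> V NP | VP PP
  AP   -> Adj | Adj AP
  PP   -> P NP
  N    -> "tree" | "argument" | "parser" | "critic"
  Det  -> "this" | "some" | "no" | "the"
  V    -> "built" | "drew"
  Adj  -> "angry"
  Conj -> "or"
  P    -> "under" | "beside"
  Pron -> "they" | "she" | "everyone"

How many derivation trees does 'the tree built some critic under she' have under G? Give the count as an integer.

The two bracketings:
[S [NP [Det the] [N tree]] [VP [V built] [NP [NP [Det some] [N critic]] [PP [P under] [NP [Pron she]]]]]]
[S [NP [Det the] [N tree]] [VP [VP [V built] [NP [Det some] [N critic]]] [PP [P under] [NP [Pron she]]]]]
The difference turns on whether NP → NP PP is used at the relevant span, versus an alternative expansion of NP.

2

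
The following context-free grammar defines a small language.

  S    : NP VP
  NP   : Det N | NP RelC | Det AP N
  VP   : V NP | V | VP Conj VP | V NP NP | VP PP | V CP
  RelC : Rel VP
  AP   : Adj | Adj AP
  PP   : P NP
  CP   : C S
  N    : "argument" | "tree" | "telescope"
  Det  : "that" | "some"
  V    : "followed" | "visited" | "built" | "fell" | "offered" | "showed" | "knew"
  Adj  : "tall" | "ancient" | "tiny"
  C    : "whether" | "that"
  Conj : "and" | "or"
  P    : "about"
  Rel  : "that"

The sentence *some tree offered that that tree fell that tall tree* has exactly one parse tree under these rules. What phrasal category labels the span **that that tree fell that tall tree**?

CP

S
  NP
    Det: some
    N: tree
  VP
    V: offered
    CP
      C: that
      S
        NP
          Det: that
          N: tree
        VP
          V: fell
          NP
            Det: that
            AP
              Adj: tall
            N: tree
The span 'that that tree fell that tall tree' is the CP node built by CP → C S.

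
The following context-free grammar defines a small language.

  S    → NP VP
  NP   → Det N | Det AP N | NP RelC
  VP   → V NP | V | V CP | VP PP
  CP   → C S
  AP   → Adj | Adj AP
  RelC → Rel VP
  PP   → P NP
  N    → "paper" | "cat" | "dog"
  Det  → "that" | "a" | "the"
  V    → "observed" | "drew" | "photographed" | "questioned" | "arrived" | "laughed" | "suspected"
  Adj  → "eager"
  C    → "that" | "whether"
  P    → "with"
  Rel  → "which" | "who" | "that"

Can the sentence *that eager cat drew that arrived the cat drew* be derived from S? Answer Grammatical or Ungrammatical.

For S → NP VP, the only prefix that parses as NP is 'that eager cat', but the remainder 'drew that arrived the cat drew' is not a VP under these rules.

Ungrammatical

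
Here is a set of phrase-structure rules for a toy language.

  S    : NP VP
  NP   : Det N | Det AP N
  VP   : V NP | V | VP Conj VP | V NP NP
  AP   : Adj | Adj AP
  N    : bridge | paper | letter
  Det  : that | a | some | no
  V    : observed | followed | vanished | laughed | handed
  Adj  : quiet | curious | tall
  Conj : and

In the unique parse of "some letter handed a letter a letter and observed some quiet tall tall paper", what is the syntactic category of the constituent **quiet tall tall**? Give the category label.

[S [NP [Det some] [N letter]] [VP [VP [V handed] [NP [Det a] [N letter]] [NP [Det a] [N letter]]] [Conj and] [VP [V observed] [NP [Det some] [AP [Adj quiet] [AP [Adj tall] [AP [Adj tall]]]] [N paper]]]]]
The span 'quiet tall tall' is the AP node built by AP → Adj AP.

AP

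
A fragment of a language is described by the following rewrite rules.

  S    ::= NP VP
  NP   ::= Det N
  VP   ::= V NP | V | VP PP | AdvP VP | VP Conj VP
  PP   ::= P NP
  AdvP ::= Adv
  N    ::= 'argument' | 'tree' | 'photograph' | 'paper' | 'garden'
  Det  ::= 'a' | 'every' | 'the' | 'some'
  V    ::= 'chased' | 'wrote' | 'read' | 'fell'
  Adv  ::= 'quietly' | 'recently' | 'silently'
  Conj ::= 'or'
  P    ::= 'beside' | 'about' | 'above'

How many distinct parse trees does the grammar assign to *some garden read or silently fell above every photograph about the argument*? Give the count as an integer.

6

Two of the 6 distinct bracketings:
[S [NP [Det some] [N garden]] [VP [VP [VP [VP [V read]] [Conj or] [VP [AdvP [Adv silently]] [VP [V fell]]]] [PP [P above] [NP [Det every] [N photograph]]]] [PP [P about] [NP [Det the] [N argument]]]]]
[S [NP [Det some] [N garden]] [VP [VP [VP [V read]] [Conj or] [VP [VP [AdvP [Adv silently]] [VP [V fell]]] [PP [P above] [NP [Det every] [N photograph]]]]] [PP [P about] [NP [Det the] [N argument]]]]]
The trees differ in how a recursive rule is bracketed over the same span.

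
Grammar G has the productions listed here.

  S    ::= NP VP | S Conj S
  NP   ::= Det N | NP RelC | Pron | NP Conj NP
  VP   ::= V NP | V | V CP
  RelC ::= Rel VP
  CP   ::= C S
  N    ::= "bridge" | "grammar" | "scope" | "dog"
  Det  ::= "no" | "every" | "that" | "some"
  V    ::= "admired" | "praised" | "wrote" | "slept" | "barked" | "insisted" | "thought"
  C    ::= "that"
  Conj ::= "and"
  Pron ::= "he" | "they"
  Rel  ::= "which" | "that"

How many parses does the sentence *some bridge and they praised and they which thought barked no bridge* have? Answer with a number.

[S [S [NP [NP [Det some] [N bridge]] [Conj and] [NP [Pron they]]] [VP [V praised]]] [Conj and] [S [NP [NP [Pron they]] [RelC [Rel which] [VP [V thought]]]] [VP [V barked] [NP [Det no] [N bridge]]]]]
No rule offers an alternative attachment or grouping for any span, so this is the only derivation.

1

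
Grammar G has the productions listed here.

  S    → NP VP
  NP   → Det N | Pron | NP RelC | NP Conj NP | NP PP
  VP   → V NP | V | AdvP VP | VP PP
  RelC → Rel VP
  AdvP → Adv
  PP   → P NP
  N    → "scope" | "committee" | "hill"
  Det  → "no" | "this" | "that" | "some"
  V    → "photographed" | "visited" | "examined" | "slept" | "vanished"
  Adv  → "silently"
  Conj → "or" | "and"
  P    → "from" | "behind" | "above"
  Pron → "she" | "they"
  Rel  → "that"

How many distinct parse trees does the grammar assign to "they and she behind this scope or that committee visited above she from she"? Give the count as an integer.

Two of the 10 distinct bracketings:
[S [NP [NP [Pron they]] [Conj and] [NP [NP [NP [Pron she]] [PP [P behind] [NP [Det this] [N scope]]]] [Conj or] [NP [Det that] [N committee]]]] [VP [VP [V visited]] [PP [P above] [NP [NP [Pron she]] [PP [P from] [NP [Pron she]]]]]]]
[S [NP [NP [Pron they]] [Conj and] [NP [NP [NP [Pron she]] [PP [P behind] [NP [Det this] [N scope]]]] [Conj or] [NP [Det that] [N committee]]]] [VP [VP [VP [V visited]] [PP [P above] [NP [Pron she]]]] [PP [P from] [NP [Pron she]]]]]
The trees differ in how a recursive rule is bracketed over the same span.

10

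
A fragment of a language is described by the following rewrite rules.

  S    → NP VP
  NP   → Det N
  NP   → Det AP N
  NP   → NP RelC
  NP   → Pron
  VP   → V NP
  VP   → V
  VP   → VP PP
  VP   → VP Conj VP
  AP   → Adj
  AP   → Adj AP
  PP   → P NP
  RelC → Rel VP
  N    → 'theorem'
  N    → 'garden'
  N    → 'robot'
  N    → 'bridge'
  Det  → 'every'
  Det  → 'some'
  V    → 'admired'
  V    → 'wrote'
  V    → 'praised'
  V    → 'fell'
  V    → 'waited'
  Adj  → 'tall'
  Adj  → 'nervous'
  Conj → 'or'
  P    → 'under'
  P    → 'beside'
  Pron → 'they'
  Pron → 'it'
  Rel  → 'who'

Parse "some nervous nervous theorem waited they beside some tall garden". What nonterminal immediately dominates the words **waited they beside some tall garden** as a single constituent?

S
  NP
    Det: some
    AP
      Adj: nervous
      AP
        Adj: nervous
    N: theorem
  VP
    VP
      V: waited
      NP
        Pron: they
    PP
      P: beside
      NP
        Det: some
        AP
          Adj: tall
        N: garden
The span 'waited they beside some tall garden' is the VP node built by VP → VP PP.

VP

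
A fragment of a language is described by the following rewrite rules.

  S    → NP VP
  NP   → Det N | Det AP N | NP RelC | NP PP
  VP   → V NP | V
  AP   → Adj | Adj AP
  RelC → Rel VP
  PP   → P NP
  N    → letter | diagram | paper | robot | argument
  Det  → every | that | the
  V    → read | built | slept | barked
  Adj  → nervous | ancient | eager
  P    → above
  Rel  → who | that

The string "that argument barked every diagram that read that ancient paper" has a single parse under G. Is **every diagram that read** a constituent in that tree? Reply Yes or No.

[S [NP [Det that] [N argument]] [VP [V barked] [NP [NP [Det every] [N diagram]] [RelC [Rel that] [VP [V read] [NP [Det that] [AP [Adj ancient]] [N paper]]]]]]]
The smallest constituent containing 'every diagram that read' is the NP spanning 'every diagram that read that ancient paper'; no single node in the tree dominates exactly the given words.

No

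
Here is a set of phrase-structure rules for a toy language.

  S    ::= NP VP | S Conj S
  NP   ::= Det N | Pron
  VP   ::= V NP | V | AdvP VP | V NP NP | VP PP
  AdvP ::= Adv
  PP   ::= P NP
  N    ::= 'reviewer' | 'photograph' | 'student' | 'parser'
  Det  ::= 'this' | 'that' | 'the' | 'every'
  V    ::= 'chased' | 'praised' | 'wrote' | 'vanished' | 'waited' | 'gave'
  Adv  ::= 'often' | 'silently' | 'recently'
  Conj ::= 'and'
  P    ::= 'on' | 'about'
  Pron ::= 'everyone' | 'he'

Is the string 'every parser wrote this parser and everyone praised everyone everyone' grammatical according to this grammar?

Grammatical

[S [S [NP [Det every] [N parser]] [VP [V wrote] [NP [Det this] [N parser]]]] [Conj and] [S [NP [Pron everyone]] [VP [V praised] [NP [Pron everyone]] [NP [Pron everyone]]]]]
Every word is introduced by a lexical rule and the phrasal rules combine the resulting categories into a single S.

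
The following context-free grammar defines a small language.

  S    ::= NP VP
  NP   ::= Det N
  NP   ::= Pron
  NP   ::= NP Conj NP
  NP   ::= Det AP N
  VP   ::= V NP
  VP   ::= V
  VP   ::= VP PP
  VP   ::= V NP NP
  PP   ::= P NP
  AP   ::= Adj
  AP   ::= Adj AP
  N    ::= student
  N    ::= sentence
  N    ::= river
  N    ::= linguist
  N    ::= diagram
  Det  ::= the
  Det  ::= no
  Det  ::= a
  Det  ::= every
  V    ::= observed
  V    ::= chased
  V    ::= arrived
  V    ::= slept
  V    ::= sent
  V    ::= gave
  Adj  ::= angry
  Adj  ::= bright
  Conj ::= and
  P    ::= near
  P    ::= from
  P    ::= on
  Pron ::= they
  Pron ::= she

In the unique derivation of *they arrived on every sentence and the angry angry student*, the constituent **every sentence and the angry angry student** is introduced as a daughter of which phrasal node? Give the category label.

PP

S
  NP
    Pron: they
  VP
    VP
      V: arrived
    PP
      P: on
      NP
        NP
          Det: every
          N: sentence
        Conj: and
        NP
          Det: the
          AP
            Adj: angry
            AP
              Adj: angry
          N: student
The span 'every sentence and the angry angry student' is the NP node built by NP → NP Conj NP.
Its mother is the PP built by PP → P NP.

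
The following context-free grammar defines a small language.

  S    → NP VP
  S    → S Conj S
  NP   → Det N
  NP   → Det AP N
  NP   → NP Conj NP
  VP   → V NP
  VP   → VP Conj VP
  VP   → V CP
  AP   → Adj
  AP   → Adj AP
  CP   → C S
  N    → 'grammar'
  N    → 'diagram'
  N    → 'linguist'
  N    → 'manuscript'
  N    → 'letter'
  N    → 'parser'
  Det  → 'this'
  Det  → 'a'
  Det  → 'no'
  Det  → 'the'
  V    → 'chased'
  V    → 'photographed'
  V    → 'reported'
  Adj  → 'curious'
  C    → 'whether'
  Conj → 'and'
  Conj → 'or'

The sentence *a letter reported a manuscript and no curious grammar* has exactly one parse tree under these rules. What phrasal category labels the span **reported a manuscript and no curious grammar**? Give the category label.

[S [NP [Det a] [N letter]] [VP [V reported] [NP [NP [Det a] [N manuscript]] [Conj and] [NP [Det no] [AP [Adj curious]] [N grammar]]]]]
The span 'reported a manuscript and no curious grammar' is the VP node built by VP → V NP.

VP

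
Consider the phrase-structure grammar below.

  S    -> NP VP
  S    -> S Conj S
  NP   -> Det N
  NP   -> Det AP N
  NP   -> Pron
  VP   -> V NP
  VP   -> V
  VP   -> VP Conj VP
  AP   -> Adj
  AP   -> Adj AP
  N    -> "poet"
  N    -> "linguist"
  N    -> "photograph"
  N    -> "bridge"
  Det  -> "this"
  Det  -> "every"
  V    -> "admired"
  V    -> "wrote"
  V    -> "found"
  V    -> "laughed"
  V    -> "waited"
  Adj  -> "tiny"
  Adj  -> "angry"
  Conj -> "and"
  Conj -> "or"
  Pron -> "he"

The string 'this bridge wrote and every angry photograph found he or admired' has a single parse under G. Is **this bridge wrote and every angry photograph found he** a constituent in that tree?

[S [S [NP [Det this] [N bridge]] [VP [V wrote]]] [Conj and] [S [NP [Det every] [AP [Adj angry]] [N photograph]] [VP [VP [V found] [NP [Pron he]]] [Conj or] [VP [V admired]]]]]
The smallest constituent containing 'this bridge wrote and every angry photograph found he' is the S spanning 'this bridge wrote and every angry photograph found he or admired'; no single node in the tree dominates exactly the given words.

No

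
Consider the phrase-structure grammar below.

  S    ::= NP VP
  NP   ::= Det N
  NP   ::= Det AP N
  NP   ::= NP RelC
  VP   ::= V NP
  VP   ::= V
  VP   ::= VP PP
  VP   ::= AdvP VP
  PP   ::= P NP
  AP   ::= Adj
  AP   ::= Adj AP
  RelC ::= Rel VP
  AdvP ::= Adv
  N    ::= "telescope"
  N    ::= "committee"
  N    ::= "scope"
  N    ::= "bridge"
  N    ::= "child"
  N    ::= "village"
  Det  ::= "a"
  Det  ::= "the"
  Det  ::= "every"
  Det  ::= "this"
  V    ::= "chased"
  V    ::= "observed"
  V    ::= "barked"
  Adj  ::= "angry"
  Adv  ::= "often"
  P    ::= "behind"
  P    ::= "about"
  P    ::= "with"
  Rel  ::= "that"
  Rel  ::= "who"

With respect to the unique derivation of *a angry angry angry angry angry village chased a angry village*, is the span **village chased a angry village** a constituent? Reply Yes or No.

[S [NP [Det a] [AP [Adj angry] [AP [Adj angry] [AP [Adj angry] [AP [Adj angry] [AP [Adj angry]]]]]] [N village]] [VP [V chased] [NP [Det a] [AP [Adj angry]] [N village]]]]
The smallest constituent containing 'village chased a angry village' is the S spanning 'a angry angry angry angry angry village chased a angry village'; no single node in the tree dominates exactly the given words.

No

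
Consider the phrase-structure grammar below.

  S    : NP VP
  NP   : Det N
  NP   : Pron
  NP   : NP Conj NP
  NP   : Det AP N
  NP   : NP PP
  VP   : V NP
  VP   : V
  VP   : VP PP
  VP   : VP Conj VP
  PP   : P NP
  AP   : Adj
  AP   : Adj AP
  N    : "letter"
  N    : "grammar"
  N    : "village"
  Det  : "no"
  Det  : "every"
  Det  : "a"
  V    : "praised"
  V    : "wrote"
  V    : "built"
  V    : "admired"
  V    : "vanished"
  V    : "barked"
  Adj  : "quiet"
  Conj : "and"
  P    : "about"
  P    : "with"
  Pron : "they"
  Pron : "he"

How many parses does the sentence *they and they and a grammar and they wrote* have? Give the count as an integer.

5

Two of the 5 distinct bracketings:
[S [NP [NP [Pron they]] [Conj and] [NP [NP [Pron they]] [Conj and] [NP [NP [Det a] [N grammar]] [Conj and] [NP [Pron they]]]]] [VP [V wrote]]]
[S [NP [NP [Pron they]] [Conj and] [NP [NP [NP [Pron they]] [Conj and] [NP [Det a] [N grammar]]] [Conj and] [NP [Pron they]]]] [VP [V wrote]]]
The trees differ in how a recursive rule is bracketed over the same span.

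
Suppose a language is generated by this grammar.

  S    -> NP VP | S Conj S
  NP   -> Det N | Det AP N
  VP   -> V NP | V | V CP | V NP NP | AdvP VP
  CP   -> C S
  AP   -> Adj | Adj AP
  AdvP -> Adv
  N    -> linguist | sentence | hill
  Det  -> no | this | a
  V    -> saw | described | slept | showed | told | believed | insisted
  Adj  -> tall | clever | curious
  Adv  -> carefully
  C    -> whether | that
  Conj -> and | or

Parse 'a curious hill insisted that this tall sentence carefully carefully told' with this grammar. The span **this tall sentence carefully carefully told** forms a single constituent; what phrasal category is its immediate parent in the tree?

[S [NP [Det a] [AP [Adj curious]] [N hill]] [VP [V insisted] [CP [C that] [S [NP [Det this] [AP [Adj tall]] [N sentence]] [VP [AdvP [Adv carefully]] [VP [AdvP [Adv carefully]] [VP [V told]]]]]]]]
The span 'this tall sentence carefully carefully told' is the S node built by S → NP VP.
Its mother is the CP built by CP → C S.

CP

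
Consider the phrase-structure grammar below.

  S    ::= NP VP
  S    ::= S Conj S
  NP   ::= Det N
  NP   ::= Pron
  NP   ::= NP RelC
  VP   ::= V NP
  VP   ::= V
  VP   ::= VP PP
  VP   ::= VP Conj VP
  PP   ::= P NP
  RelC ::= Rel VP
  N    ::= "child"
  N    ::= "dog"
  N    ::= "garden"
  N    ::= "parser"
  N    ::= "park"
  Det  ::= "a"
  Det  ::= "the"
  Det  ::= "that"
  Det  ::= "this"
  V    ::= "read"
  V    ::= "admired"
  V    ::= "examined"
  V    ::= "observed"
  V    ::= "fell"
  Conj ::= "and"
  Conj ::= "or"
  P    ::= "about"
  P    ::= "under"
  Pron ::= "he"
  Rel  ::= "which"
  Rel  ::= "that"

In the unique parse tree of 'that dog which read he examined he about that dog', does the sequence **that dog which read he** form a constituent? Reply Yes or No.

Yes

[S [NP [NP [Det that] [N dog]] [RelC [Rel which] [VP [V read] [NP [Pron he]]]]] [VP [VP [V examined] [NP [Pron he]]] [PP [P about] [NP [Det that] [N dog]]]]]
The words 'that dog which read he' are exhaustively dominated by a single NP node (built by NP → NP RelC), so they form a constituent.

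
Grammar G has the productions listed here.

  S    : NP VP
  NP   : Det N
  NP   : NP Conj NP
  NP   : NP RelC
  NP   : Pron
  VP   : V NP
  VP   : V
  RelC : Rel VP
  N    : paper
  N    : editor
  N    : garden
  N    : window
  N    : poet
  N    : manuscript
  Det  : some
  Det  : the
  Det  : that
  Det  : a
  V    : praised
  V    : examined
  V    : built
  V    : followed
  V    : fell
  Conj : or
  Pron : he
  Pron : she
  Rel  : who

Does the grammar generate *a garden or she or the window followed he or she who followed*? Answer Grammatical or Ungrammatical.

Grammatical

S
  NP
    NP
      Det: a
      N: garden
    Conj: or
    NP
      NP
        Pron: she
      Conj: or
      NP
        Det: the
        N: window
  VP
    V: followed
    NP
      NP
        Pron: he
      Conj: or
      NP
        NP
          Pron: she
        RelC
          Rel: who
          VP
            V: followed
Every word is introduced by a lexical rule and the phrasal rules combine the resulting categories into a single S.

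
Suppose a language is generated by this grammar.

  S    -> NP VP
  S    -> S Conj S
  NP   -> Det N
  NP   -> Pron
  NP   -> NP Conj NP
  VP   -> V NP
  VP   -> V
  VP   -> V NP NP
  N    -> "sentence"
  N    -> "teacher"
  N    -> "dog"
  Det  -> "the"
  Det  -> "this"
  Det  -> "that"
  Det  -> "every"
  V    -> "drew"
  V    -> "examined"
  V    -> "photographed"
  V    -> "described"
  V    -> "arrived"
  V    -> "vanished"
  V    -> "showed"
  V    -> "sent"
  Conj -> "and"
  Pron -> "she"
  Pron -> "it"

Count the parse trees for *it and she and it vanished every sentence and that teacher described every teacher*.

The two bracketings:
[S [S [NP [NP [Pron it]] [Conj and] [NP [NP [Pron she]] [Conj and] [NP [Pron it]]]] [VP [V vanished] [NP [Det every] [N sentence]]]] [Conj and] [S [NP [Det that] [N teacher]] [VP [V described] [NP [Det every] [N teacher]]]]]
[S [S [NP [NP [NP [Pron it]] [Conj and] [NP [Pron she]]] [Conj and] [NP [Pron it]]] [VP [V vanished] [NP [Det every] [N sentence]]]] [Conj and] [S [NP [Det that] [N teacher]] [VP [V described] [NP [Det every] [N teacher]]]]]
The trees differ in how a recursive rule is bracketed over the same span.

2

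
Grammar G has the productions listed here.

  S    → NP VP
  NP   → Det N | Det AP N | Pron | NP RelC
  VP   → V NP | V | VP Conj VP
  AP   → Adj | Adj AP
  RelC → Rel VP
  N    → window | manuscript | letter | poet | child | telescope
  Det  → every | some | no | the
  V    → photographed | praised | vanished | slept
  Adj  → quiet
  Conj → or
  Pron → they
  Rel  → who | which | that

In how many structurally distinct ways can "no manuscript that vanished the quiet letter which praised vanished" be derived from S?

2

The two bracketings:
[S [NP [NP [Det no] [N manuscript]] [RelC [Rel that] [VP [V vanished] [NP [NP [Det the] [AP [Adj quiet]] [N letter]] [RelC [Rel which] [VP [V praised]]]]]]] [VP [V vanished]]]
[S [NP [NP [NP [Det no] [N manuscript]] [RelC [Rel that] [VP [V vanished] [NP [Det the] [AP [Adj quiet]] [N letter]]]]] [RelC [Rel which] [VP [V praised]]]] [VP [V vanished]]]
The trees differ in how a recursive rule is bracketed over the same span.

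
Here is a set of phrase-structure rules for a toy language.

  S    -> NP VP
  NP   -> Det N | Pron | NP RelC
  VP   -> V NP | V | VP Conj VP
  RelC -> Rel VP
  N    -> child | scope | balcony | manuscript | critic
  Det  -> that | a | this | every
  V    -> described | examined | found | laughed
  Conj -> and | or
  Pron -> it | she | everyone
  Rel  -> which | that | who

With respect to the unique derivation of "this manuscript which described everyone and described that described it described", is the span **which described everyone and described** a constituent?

Yes

[S [NP [NP [NP [Det this] [N manuscript]] [RelC [Rel which] [VP [VP [V described] [NP [Pron everyone]]] [Conj and] [VP [V described]]]]] [RelC [Rel that] [VP [V described] [NP [Pron it]]]]] [VP [V described]]]
The words 'which described everyone and described' are exhaustively dominated by a single RelC node (built by RelC → Rel VP), so they form a constituent.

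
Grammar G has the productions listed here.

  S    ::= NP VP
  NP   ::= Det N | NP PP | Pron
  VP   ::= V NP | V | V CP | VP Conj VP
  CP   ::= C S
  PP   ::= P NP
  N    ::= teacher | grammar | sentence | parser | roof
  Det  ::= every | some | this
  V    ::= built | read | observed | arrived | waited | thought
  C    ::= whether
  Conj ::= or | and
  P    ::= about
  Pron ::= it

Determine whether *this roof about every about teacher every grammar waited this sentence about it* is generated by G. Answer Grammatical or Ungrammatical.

A Det word can never sit immediately before a P word in any string this grammar generates, so the substring 'every about' rules out a derivation.

Ungrammatical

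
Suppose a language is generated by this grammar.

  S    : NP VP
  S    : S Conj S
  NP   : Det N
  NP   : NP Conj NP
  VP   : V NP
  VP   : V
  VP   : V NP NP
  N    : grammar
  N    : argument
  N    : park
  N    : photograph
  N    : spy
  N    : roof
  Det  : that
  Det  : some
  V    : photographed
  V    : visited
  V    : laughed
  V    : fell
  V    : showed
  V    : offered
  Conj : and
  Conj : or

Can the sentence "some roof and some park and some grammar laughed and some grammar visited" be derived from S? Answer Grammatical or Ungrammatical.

S
  S
    NP
      NP
        Det: some
        N: roof
      Conj: and
      NP
        NP
          Det: some
          N: park
        Conj: and
        NP
          Det: some
          N: grammar
    VP
      V: laughed
  Conj: and
  S
    NP
      Det: some
      N: grammar
    VP
      V: visited
Every word is introduced by a lexical rule and the phrasal rules combine the resulting categories into a single S.

Grammatical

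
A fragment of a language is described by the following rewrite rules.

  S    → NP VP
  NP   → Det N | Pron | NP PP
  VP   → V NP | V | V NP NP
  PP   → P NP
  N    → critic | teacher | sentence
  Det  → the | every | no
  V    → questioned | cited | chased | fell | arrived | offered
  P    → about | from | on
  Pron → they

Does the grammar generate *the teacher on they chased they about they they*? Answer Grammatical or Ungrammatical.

Grammatical

[S [NP [NP [Det the] [N teacher]] [PP [P on] [NP [Pron they]]]] [VP [V chased] [NP [NP [Pron they]] [PP [P about] [NP [Pron they]]]] [NP [Pron they]]]]
Every word is introduced by a lexical rule and the phrasal rules combine the resulting categories into a single S.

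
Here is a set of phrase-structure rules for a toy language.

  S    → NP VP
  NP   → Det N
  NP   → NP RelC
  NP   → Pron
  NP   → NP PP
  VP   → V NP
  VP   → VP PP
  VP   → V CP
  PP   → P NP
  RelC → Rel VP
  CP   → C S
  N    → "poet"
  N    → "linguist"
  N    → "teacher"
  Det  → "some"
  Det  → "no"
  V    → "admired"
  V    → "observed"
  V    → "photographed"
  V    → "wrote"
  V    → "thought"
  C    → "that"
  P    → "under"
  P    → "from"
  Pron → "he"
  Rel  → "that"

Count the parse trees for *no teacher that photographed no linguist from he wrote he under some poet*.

Two of the 6 distinct bracketings:
[S [NP [NP [Det no] [N teacher]] [RelC [Rel that] [VP [V photographed] [NP [NP [Det no] [N linguist]] [PP [P from] [NP [Pron he]]]]]]] [VP [V wrote] [NP [NP [Pron he]] [PP [P under] [NP [Det some] [N poet]]]]]]
[S [NP [NP [Det no] [N teacher]] [RelC [Rel that] [VP [V photographed] [NP [NP [Det no] [N linguist]] [PP [P from] [NP [Pron he]]]]]]] [VP [VP [V wrote] [NP [Pron he]]] [PP [P under] [NP [Det some] [N poet]]]]]
The difference turns on whether VP → VP PP is used at the relevant span, versus an alternative expansion of VP.

6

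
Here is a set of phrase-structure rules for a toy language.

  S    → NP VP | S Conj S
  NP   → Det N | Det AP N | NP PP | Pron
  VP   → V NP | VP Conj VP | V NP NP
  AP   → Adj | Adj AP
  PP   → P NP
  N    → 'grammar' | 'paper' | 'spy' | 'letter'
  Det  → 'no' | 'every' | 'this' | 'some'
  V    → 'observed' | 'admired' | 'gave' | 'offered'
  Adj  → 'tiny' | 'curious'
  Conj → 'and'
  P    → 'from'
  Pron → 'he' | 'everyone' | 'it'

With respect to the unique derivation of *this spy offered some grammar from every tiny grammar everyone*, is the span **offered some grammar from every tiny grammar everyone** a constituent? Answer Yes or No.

Yes

[S [NP [Det this] [N spy]] [VP [V offered] [NP [NP [Det some] [N grammar]] [PP [P from] [NP [Det every] [AP [Adj tiny]] [N grammar]]]] [NP [Pron everyone]]]]
The words 'offered some grammar from every tiny grammar everyone' are exhaustively dominated by a single VP node (built by VP → V NP NP), so they form a constituent.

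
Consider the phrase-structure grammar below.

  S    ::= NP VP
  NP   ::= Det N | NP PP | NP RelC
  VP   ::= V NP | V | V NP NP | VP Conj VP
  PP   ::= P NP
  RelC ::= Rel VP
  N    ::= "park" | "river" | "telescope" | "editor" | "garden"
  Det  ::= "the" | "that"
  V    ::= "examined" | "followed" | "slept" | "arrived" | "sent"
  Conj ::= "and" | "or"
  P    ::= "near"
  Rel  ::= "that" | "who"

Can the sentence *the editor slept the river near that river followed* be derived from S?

For S → NP VP, the only prefix that parses as NP is 'the editor', but the remainder 'slept the river near that river followed' is not a VP under these rules.

Ungrammatical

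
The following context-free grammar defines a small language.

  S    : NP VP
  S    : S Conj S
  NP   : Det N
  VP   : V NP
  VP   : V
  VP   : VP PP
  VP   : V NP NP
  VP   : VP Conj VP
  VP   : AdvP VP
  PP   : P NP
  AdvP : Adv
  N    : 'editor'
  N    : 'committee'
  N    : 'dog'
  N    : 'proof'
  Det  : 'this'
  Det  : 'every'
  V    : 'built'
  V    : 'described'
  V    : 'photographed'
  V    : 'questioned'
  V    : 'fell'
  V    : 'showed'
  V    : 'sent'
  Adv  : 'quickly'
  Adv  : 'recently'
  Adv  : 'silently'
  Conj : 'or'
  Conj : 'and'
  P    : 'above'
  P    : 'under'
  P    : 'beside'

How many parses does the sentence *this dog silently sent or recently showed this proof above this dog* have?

7

Two of the 7 distinct bracketings:
[S [NP [Det this] [N dog]] [VP [VP [VP [AdvP [Adv silently]] [VP [V sent]]] [Conj or] [VP [AdvP [Adv recently]] [VP [V showed] [NP [Det this] [N proof]]]]] [PP [P above] [NP [Det this] [N dog]]]]]
[S [NP [Det this] [N dog]] [VP [VP [AdvP [Adv silently]] [VP [VP [V sent]] [Conj or] [VP [AdvP [Adv recently]] [VP [V showed] [NP [Det this] [N proof]]]]]] [PP [P above] [NP [Det this] [N dog]]]]]
The trees differ in how a recursive rule is bracketed over the same span.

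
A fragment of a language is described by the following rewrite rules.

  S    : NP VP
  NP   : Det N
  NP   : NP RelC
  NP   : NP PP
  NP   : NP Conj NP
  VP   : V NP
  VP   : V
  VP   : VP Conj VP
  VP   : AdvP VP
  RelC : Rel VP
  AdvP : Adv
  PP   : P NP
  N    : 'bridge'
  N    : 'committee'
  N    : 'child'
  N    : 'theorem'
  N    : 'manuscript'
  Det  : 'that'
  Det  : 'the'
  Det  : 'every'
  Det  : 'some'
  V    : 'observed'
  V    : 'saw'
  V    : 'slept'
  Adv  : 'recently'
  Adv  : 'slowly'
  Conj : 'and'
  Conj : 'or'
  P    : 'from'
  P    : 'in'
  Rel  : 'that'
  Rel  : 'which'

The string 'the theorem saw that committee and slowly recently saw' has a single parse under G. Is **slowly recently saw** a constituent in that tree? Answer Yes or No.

Yes

[S [NP [Det the] [N theorem]] [VP [VP [V saw] [NP [Det that] [N committee]]] [Conj and] [VP [AdvP [Adv slowly]] [VP [AdvP [Adv recently]] [VP [V saw]]]]]]
The words 'slowly recently saw' are exhaustively dominated by a single VP node (built by VP → AdvP VP), so they form a constituent.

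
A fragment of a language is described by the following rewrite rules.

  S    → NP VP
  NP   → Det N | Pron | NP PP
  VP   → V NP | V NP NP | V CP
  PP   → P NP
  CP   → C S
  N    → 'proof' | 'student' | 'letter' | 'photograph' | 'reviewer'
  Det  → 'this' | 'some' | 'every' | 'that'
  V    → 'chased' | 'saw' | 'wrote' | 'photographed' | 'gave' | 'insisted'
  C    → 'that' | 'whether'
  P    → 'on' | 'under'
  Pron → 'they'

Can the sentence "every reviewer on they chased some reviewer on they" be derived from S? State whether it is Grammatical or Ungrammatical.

[S [NP [NP [Det every] [N reviewer]] [PP [P on] [NP [Pron they]]]] [VP [V chased] [NP [NP [Det some] [N reviewer]] [PP [P on] [NP [Pron they]]]]]]
Each bracket corresponds to one application of a listed rule, so the string is derivable from S.

Grammatical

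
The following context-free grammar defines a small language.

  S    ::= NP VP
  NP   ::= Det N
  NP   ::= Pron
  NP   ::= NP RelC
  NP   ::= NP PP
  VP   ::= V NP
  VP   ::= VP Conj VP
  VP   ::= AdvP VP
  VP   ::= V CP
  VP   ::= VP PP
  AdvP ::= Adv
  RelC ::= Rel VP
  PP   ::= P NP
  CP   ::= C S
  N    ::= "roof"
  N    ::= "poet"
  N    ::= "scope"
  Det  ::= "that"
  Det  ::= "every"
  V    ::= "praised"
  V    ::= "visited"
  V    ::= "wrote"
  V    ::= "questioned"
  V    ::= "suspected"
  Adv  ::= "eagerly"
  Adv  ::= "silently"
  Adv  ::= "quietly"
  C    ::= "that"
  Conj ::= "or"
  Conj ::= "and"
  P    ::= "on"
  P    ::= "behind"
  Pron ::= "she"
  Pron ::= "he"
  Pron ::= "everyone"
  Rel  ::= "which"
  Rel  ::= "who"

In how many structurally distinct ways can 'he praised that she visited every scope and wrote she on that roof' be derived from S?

Two of the 7 distinct bracketings:
[S [NP [Pron he]] [VP [VP [V praised] [CP [C that] [S [NP [Pron she]] [VP [V visited] [NP [Det every] [N scope]]]]]] [Conj and] [VP [V wrote] [NP [NP [Pron she]] [PP [P on] [NP [Det that] [N roof]]]]]]]
[S [NP [Pron he]] [VP [VP [V praised] [CP [C that] [S [NP [Pron she]] [VP [V visited] [NP [Det every] [N scope]]]]]] [Conj and] [VP [VP [V wrote] [NP [Pron she]]] [PP [P on] [NP [Det that] [N roof]]]]]]
The difference turns on whether NP → NP PP is used at the relevant span, versus an alternative expansion of NP.

7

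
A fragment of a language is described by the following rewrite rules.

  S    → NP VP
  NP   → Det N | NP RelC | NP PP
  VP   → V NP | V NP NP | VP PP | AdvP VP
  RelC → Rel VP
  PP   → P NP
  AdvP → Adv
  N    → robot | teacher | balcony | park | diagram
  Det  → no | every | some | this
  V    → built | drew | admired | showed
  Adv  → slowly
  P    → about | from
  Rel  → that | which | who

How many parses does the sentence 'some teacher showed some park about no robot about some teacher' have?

5

Two of the 5 distinct bracketings:
[S [NP [Det some] [N teacher]] [VP [V showed] [NP [NP [Det some] [N park]] [PP [P about] [NP [NP [Det no] [N robot]] [PP [P about] [NP [Det some] [N teacher]]]]]]]]
[S [NP [Det some] [N teacher]] [VP [V showed] [NP [NP [NP [Det some] [N park]] [PP [P about] [NP [Det no] [N robot]]]] [PP [P about] [NP [Det some] [N teacher]]]]]]
The trees differ in how a recursive rule is bracketed over the same span.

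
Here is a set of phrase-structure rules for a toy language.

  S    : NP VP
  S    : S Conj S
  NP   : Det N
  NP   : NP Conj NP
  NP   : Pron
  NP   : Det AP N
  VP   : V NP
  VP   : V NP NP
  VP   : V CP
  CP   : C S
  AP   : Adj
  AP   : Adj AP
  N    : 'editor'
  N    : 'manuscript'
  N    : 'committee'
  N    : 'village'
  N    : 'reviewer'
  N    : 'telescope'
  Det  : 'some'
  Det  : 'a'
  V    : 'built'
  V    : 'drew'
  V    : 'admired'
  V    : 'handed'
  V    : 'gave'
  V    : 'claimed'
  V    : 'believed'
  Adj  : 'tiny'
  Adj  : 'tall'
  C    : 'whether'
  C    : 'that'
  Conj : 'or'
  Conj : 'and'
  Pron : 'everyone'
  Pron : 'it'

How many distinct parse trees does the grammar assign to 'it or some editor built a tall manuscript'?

1

[S [NP [NP [Pron it]] [Conj or] [NP [Det some] [N editor]]] [VP [V built] [NP [Det a] [AP [Adj tall]] [N manuscript]]]]
No rule offers an alternative attachment or grouping for any span, so this is the only derivation.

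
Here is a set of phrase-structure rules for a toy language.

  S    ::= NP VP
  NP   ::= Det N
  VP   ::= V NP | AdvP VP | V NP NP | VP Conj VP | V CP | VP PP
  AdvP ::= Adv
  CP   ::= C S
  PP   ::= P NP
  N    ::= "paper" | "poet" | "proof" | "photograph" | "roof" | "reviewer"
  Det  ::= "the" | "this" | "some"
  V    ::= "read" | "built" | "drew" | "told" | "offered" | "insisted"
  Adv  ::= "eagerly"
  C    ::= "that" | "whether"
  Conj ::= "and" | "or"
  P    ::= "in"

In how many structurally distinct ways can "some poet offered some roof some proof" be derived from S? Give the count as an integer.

1

[S [NP [Det some] [N poet]] [VP [V offered] [NP [Det some] [N roof]] [NP [Det some] [N proof]]]]
No rule offers an alternative attachment or grouping for any span, so this is the only derivation.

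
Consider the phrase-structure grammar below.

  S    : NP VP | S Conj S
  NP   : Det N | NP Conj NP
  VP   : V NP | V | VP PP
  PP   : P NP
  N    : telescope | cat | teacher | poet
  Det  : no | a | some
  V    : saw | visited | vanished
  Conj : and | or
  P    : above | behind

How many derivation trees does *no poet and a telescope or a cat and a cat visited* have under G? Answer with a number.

Two of the 5 distinct bracketings:
[S [NP [NP [Det no] [N poet]] [Conj and] [NP [NP [Det a] [N telescope]] [Conj or] [NP [NP [Det a] [N cat]] [Conj and] [NP [Det a] [N cat]]]]] [VP [V visited]]]
[S [NP [NP [Det no] [N poet]] [Conj and] [NP [NP [NP [Det a] [N telescope]] [Conj or] [NP [Det a] [N cat]]] [Conj and] [NP [Det a] [N cat]]]] [VP [V visited]]]
The trees differ in how a recursive rule is bracketed over the same span.

5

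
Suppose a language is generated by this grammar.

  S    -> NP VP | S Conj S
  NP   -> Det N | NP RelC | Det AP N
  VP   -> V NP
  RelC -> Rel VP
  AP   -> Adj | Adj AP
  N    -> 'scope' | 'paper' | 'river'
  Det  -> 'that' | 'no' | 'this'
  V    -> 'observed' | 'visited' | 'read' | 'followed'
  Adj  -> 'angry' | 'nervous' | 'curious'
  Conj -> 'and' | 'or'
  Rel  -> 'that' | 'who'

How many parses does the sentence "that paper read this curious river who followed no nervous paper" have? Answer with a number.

1

[S [NP [Det that] [N paper]] [VP [V read] [NP [NP [Det this] [AP [Adj curious]] [N river]] [RelC [Rel who] [VP [V followed] [NP [Det no] [AP [Adj nervous]] [N paper]]]]]]]
No rule offers an alternative attachment or grouping for any span, so this is the only derivation.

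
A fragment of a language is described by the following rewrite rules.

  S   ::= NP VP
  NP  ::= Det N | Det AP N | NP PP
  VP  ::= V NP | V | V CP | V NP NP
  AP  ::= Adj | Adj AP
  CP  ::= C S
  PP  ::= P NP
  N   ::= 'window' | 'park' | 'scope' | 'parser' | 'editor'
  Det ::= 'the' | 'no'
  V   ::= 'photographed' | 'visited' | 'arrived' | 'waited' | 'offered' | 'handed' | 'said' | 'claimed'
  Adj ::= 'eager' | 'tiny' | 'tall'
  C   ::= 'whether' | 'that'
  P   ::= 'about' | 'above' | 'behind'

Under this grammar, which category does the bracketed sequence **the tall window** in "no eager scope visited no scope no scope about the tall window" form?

NP

S
  NP
    Det: no
    AP
      Adj: eager
    N: scope
  VP
    V: visited
    NP
      Det: no
      N: scope
    NP
      NP
        Det: no
        N: scope
      PP
        P: about
        NP
          Det: the
          AP
            Adj: tall
          N: window
The span 'the tall window' is the NP node built by NP → Det AP N.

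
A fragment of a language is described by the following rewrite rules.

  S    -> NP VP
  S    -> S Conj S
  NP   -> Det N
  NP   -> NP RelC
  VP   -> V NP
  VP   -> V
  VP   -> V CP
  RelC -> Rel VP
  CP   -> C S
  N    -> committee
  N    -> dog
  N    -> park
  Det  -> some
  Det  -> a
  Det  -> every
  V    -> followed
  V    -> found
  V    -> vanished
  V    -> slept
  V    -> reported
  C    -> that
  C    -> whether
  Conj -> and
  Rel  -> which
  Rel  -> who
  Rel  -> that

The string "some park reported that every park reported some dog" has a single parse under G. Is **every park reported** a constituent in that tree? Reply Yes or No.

[S [NP [Det some] [N park]] [VP [V reported] [CP [C that] [S [NP [Det every] [N park]] [VP [V reported] [NP [Det some] [N dog]]]]]]]
The smallest constituent containing 'every park reported' is the S spanning 'every park reported some dog'; no single node in the tree dominates exactly the given words.

No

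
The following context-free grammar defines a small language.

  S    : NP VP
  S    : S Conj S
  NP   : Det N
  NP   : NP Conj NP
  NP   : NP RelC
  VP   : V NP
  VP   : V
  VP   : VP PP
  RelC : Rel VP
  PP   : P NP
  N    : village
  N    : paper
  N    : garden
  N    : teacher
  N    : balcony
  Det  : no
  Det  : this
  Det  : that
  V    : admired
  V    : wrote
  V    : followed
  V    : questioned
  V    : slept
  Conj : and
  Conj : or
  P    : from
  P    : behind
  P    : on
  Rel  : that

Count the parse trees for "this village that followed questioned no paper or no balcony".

[S [NP [NP [Det this] [N village]] [RelC [Rel that] [VP [V followed]]]] [VP [V questioned] [NP [NP [Det no] [N paper]] [Conj or] [NP [Det no] [N balcony]]]]]
No rule offers an alternative attachment or grouping for any span, so this is the only derivation.

1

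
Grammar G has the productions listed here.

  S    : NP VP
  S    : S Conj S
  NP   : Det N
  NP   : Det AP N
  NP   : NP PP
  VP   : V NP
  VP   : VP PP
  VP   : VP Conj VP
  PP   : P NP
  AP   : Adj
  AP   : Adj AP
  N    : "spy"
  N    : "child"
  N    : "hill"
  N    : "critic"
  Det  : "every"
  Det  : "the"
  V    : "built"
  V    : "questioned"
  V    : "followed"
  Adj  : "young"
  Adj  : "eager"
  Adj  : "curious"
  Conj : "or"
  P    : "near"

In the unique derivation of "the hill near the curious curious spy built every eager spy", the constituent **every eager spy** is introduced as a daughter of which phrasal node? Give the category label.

S
  NP
    NP
      Det: the
      N: hill
    PP
      P: near
      NP
        Det: the
        AP
          Adj: curious
          AP
            Adj: curious
        N: spy
  VP
    V: built
    NP
      Det: every
      AP
        Adj: eager
      N: spy
The span 'every eager spy' is the NP node built by NP → Det AP N.
Its mother is the VP built by VP → V NP.

VP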